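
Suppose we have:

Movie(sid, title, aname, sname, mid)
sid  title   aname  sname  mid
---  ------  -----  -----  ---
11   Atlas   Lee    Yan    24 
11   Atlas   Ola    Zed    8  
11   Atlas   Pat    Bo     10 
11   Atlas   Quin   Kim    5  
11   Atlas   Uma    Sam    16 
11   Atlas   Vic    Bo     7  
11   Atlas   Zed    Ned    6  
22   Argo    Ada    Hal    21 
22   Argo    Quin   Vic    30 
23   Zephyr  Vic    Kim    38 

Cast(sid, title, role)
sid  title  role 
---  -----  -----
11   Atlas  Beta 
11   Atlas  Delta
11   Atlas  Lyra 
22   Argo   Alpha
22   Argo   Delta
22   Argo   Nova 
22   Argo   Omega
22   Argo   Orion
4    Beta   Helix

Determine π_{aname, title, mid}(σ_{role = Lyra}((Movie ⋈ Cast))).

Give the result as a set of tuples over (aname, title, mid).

{(Lee, Atlas, 24), (Ola, Atlas, 8), (Pat, Atlas, 10), (Quin, Atlas, 5), (Uma, Atlas, 16), (Vic, Atlas, 7), (Zed, Atlas, 6)}

Natural join on sid, title: {(11, Atlas, Lee, Yan, 24, Beta), (11, Atlas, Lee, Yan, 24, Delta), (11, Atlas, Lee, Yan, 24, Lyra), (11, Atlas, Ola, Zed, 8, Beta), (11, Atlas, Ola, Zed, 8, Delta), (11, Atlas, Ola, Zed, 8, Lyra), (11, Atlas, Pat, Bo, 10, Beta), (11, Atlas, Pat, Bo, 10, Delta), (11, Atlas, Pat, Bo, 10, Lyra), (11, Atlas, Quin, Kim, 5, Beta), (11, Atlas, Quin, Kim, 5, Delta), (11, Atlas, Quin, Kim, 5, Lyra), (11, Atlas, Uma, Sam, 16, Beta), (11, Atlas, Uma, Sam, 16, Delta), (11, Atlas, Uma, Sam, 16, Lyra), (11, Atlas, Vic, Bo, 7, Beta), (11, Atlas, Vic, Bo, 7, Delta), (11, Atlas, Vic, Bo, 7, Lyra), (11, Atlas, Zed, Ned, 6, Beta), (11, Atlas, Zed, Ned, 6, Delta), (11, Atlas, Zed, Ned, 6, Lyra), (22, Argo, Ada, Hal, 21, Alpha), (22, Argo, Ada, Hal, 21, Delta), (22, Argo, Ada, Hal, 21, Nova), (22, Argo, Ada, Hal, 21, Omega), (22, Argo, Ada, Hal, 21, Orion), (22, Argo, Quin, Vic, 30, Alpha), (22, Argo, Quin, Vic, 30, Delta), (22, Argo, Quin, Vic, 30, Nova), (22, Argo, Quin, Vic, 30, Omega), (22, Argo, Quin, Vic, 30, Orion)}
σ[role = Lyra]: keep tuples satisfying role = Lyra → {(11, Atlas, Lee, Yan, 24, Lyra), (11, Atlas, Ola, Zed, 8, Lyra), (11, Atlas, Pat, Bo, 10, Lyra), (11, Atlas, Quin, Kim, 5, Lyra), (11, Atlas, Uma, Sam, 16, Lyra), (11, Atlas, Vic, Bo, 7, Lyra), (11, Atlas, Zed, Ned, 6, Lyra)}
π[aname, title, mid]: project onto (aname, title, mid) → {(Lee, Atlas, 24), (Ola, Atlas, 8), (Pat, Atlas, 10), (Quin, Atlas, 5), (Uma, Atlas, 16), (Vic, Atlas, 7), (Zed, Atlas, 6)}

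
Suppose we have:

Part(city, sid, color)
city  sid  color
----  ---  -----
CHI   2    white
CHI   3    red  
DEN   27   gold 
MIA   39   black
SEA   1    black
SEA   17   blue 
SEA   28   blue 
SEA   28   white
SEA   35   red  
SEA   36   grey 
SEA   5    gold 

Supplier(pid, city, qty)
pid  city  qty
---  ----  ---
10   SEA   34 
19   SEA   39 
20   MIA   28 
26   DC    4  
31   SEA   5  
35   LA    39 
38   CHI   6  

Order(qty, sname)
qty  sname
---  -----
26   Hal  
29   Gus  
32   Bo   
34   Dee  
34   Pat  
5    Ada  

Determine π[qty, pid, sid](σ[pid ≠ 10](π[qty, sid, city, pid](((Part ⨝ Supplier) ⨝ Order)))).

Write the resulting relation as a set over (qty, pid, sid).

Part ⋈ Supplier (natural join on city): {(CHI, 2, white, 38, 6), (CHI, 3, red, 38, 6), (MIA, 39, black, 20, 28), (SEA, 1, black, 10, 34), (SEA, 1, black, 19, 39), (SEA, 1, black, 31, 5), (SEA, 17, blue, 10, 34), (SEA, 17, blue, 19, 39), (SEA, 17, blue, 31, 5), (SEA, 28, blue, 10, 34), (SEA, 28, blue, 19, 39), (SEA, 28, blue, 31, 5), (SEA, 28, white, 10, 34), (SEA, 28, white, 19, 39), (SEA, 28, white, 31, 5), (SEA, 35, red, 10, 34), (SEA, 35, red, 19, 39), (SEA, 35, red, 31, 5), (SEA, 36, grey, 10, 34), (SEA, 36, grey, 19, 39), (SEA, 36, grey, 31, 5), (SEA, 5, gold, 10, 34), (SEA, 5, gold, 19, 39), (SEA, 5, gold, 31, 5)}
(Part ⨝ Supplier) ⋈ Order (natural join on qty): {(SEA, 1, black, 10, 34, Dee), (SEA, 1, black, 10, 34, Pat), (SEA, 1, black, 31, 5, Ada), (SEA, 17, blue, 10, 34, Dee), (SEA, 17, blue, 10, 34, Pat), (SEA, 17, blue, 31, 5, Ada), (SEA, 28, blue, 10, 34, Dee), (SEA, 28, blue, 10, 34, Pat), (SEA, 28, blue, 31, 5, Ada), (SEA, 28, white, 10, 34, Dee), (SEA, 28, white, 10, 34, Pat), (SEA, 28, white, 31, 5, Ada), (SEA, 35, red, 10, 34, Dee), (SEA, 35, red, 10, 34, Pat), (SEA, 35, red, 31, 5, Ada), (SEA, 36, grey, 10, 34, Dee), (SEA, 36, grey, 10, 34, Pat), (SEA, 36, grey, 31, 5, Ada), (SEA, 5, gold, 10, 34, Dee), (SEA, 5, gold, 10, 34, Pat), (SEA, 5, gold, 31, 5, Ada)}
Keep only column(s) qty, sid, city, pid (9 duplicate(s) eliminated): {(34, 1, SEA, 10), (34, 17, SEA, 10), (34, 28, SEA, 10), (34, 35, SEA, 10), (34, 36, SEA, 10), (34, 5, SEA, 10), (5, 1, SEA, 31), (5, 17, SEA, 31), (5, 28, SEA, 31), (5, 35, SEA, 31), (5, 36, SEA, 31), (5, 5, SEA, 31)}
σ[pid ≠ 10]: keep tuples satisfying pid ≠ 10 → {(5, 1, SEA, 31), (5, 17, SEA, 31), (5, 28, SEA, 31), (5, 35, SEA, 31), (5, 36, SEA, 31), (5, 5, SEA, 31)}
Keep only column(s) qty, pid, sid: {(5, 31, 1), (5, 31, 17), (5, 31, 28), (5, 31, 35), (5, 31, 36), (5, 31, 5)}

{(5, 31, 1), (5, 31, 17), (5, 31, 28), (5, 31, 35), (5, 31, 36), (5, 31, 5)}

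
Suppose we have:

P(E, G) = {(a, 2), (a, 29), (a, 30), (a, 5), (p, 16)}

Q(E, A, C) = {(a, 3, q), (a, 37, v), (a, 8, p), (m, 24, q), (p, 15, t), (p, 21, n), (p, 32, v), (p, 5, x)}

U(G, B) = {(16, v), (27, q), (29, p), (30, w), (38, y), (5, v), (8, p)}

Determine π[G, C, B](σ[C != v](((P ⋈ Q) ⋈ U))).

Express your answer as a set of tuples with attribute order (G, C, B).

{(16, n, v), (16, t, v), (16, x, v), (29, p, p), (29, q, p), (30, p, w), (30, q, w), (5, p, v), (5, q, v)}

Natural join on E: {(a, 2, 3, q), (a, 2, 37, v), (a, 2, 8, p), (a, 29, 3, q), (a, 29, 37, v), (a, 29, 8, p), (a, 30, 3, q), (a, 30, 37, v), (a, 30, 8, p), (a, 5, 3, q), (a, 5, 37, v), (a, 5, 8, p), (p, 16, 15, t), (p, 16, 21, n), (p, 16, 32, v), (p, 16, 5, x)}
Natural join on G: {(a, 29, 3, q, p), (a, 29, 37, v, p), (a, 29, 8, p, p), (a, 30, 3, q, w), (a, 30, 37, v, w), (a, 30, 8, p, w), (a, 5, 3, q, v), (a, 5, 37, v, v), (a, 5, 8, p, v), (p, 16, 15, t, v), (p, 16, 21, n, v), (p, 16, 32, v, v), (p, 16, 5, x, v)}
Filtering on C != v leaves {(a, 29, 3, q, p), (a, 29, 8, p, p), (a, 30, 3, q, w), (a, 30, 8, p, w), (a, 5, 3, q, v), (a, 5, 8, p, v), (p, 16, 15, t, v), (p, 16, 21, n, v), (p, 16, 5, x, v)}.
π_{G, C, B} gives {(16, n, v), (16, t, v), (16, x, v), (29, p, p), (29, q, p), (30, p, w), (30, q, w), (5, p, v), (5, q, v)}.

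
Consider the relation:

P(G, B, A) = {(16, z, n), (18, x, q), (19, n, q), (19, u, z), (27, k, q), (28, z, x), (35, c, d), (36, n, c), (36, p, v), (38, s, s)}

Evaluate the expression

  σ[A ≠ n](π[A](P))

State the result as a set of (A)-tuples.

π_{A} gives {c, d, n, q, s, v, x, z} (2 duplicate(s) eliminated).
Apply σ_{A ≠ n}; surviving tuples: {c, d, q, s, v, x, z}

{c, d, q, s, v, x, z}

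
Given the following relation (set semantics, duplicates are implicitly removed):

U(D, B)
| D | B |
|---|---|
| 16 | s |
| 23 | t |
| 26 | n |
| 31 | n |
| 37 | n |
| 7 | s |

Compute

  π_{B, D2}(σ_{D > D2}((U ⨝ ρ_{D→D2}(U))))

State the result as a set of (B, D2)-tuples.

{(n, 26), (n, 31), (s, 7)}

ρ[D→D2]: schema becomes (D2, B); tuples unchanged.
Joining U and ρ_{D→D2}(U) on B yields {(16, s, 16), (16, s, 7), (23, t, 23), (26, n, 26), (26, n, 31), (26, n, 37), (31, n, 26), (31, n, 31), (31, n, 37), (37, n, 26), (37, n, 31), (37, n, 37), (7, s, 16), (7, s, 7)}.
Selection D > D2: {(16, s, 7), (31, n, 26), (37, n, 26), (37, n, 31)}
π[B, D2]: project onto (B, D2) (1 duplicate(s) eliminated) → {(n, 26), (n, 31), (s, 7)}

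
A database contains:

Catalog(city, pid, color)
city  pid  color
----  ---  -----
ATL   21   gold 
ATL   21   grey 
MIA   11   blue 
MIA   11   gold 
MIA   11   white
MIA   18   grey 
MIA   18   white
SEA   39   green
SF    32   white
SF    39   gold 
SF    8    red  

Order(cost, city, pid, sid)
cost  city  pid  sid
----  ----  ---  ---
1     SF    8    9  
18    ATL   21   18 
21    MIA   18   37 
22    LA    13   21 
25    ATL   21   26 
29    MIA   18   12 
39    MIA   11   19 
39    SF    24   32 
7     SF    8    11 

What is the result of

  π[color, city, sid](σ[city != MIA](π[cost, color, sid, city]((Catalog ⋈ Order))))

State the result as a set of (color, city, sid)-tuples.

{(gold, ATL, 18), (gold, ATL, 26), (grey, ATL, 18), (grey, ATL, 26), (red, SF, 11), (red, SF, 9)}

Natural join on city, pid: {(ATL, 21, gold, 18, 18), (ATL, 21, gold, 25, 26), (ATL, 21, grey, 18, 18), (ATL, 21, grey, 25, 26), (MIA, 11, blue, 39, 19), (MIA, 11, gold, 39, 19), (MIA, 11, white, 39, 19), (MIA, 18, grey, 21, 37), (MIA, 18, grey, 29, 12), (MIA, 18, white, 21, 37), (MIA, 18, white, 29, 12), (SF, 8, red, 1, 9), (SF, 8, red, 7, 11)}
Keep only column(s) cost, color, sid, city: {(1, red, 9, SF), (18, gold, 18, ATL), (18, grey, 18, ATL), (21, grey, 37, MIA), (21, white, 37, MIA), (25, gold, 26, ATL), (25, grey, 26, ATL), (29, grey, 12, MIA), (29, white, 12, MIA), (39, blue, 19, MIA), (39, gold, 19, MIA), (39, white, 19, MIA), (7, red, 11, SF)}
Filtering on city != MIA leaves {(1, red, 9, SF), (18, gold, 18, ATL), (18, grey, 18, ATL), (25, gold, 26, ATL), (25, grey, 26, ATL), (7, red, 11, SF)}.
Keep only column(s) color, city, sid: {(gold, ATL, 18), (gold, ATL, 26), (grey, ATL, 18), (grey, ATL, 26), (red, SF, 11), (red, SF, 9)}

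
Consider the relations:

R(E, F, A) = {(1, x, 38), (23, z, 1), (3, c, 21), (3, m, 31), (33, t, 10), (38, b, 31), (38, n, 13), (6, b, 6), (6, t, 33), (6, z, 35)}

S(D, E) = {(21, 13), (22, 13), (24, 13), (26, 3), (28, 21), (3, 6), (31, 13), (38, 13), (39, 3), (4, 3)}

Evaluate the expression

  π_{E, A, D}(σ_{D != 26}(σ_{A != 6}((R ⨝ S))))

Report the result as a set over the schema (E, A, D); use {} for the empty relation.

{(3, 21, 39), (3, 21, 4), (3, 31, 39), (3, 31, 4), (6, 33, 3), (6, 35, 3)}

R ⋈ S (natural join on E): {(3, c, 21, 26), (3, c, 21, 39), (3, c, 21, 4), (3, m, 31, 26), (3, m, 31, 39), (3, m, 31, 4), (6, b, 6, 3), (6, t, 33, 3), (6, z, 35, 3)}
σ[A != 6]: keep tuples satisfying A != 6 → {(3, c, 21, 26), (3, c, 21, 39), (3, c, 21, 4), (3, m, 31, 26), (3, m, 31, 39), (3, m, 31, 4), (6, t, 33, 3), (6, z, 35, 3)}
σ[D != 26]: keep tuples satisfying D != 26 → {(3, c, 21, 39), (3, c, 21, 4), (3, m, 31, 39), (3, m, 31, 4), (6, t, 33, 3), (6, z, 35, 3)}
π[E, A, D]: project onto (E, A, D) → {(3, 21, 39), (3, 21, 4), (3, 31, 39), (3, 31, 4), (6, 33, 3), (6, 35, 3)}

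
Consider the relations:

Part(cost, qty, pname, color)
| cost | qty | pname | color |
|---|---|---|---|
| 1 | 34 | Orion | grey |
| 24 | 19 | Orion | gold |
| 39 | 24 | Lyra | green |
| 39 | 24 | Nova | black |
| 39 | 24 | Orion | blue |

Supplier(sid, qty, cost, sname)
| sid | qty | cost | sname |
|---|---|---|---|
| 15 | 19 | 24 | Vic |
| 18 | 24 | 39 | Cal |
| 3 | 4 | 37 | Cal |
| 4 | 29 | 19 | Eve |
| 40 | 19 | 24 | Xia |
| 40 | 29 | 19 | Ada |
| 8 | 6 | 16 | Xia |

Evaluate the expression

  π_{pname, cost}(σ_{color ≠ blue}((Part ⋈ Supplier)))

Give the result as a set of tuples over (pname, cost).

{(Lyra, 39), (Nova, 39), (Orion, 24)}

Natural join on cost, qty: {(24, 19, Orion, gold, 15, Vic), (24, 19, Orion, gold, 40, Xia), (39, 24, Lyra, green, 18, Cal), (39, 24, Nova, black, 18, Cal), (39, 24, Orion, blue, 18, Cal)}
Apply σ_{color ≠ blue}; surviving tuples: {(24, 19, Orion, gold, 15, Vic), (24, 19, Orion, gold, 40, Xia), (39, 24, Lyra, green, 18, Cal), (39, 24, Nova, black, 18, Cal)}
π[pname, cost]: project onto (pname, cost) (1 duplicate(s) eliminated) → {(Lyra, 39), (Nova, 39), (Orion, 24)}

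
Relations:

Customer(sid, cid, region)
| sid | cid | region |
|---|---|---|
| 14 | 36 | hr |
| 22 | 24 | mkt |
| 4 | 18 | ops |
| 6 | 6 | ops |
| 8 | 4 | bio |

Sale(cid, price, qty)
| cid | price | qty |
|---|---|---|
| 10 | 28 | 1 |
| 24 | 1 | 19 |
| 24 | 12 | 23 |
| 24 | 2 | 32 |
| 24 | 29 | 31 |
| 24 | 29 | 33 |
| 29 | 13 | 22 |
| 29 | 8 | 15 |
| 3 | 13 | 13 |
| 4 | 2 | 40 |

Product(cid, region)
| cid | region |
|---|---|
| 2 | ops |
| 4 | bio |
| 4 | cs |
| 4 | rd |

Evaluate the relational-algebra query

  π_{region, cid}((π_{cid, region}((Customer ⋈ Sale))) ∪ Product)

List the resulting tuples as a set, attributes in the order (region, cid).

Joining Customer and Sale on cid yields {(22, 24, mkt, 1, 19), (22, 24, mkt, 12, 23), (22, 24, mkt, 2, 32), (22, 24, mkt, 29, 31), (22, 24, mkt, 29, 33), (8, 4, bio, 2, 40)}.
π_{cid, region} gives {(24, mkt), (4, bio)} (4 duplicate(s) eliminated).
Set union of the two operands is {(2, ops), (24, mkt), (4, bio), (4, cs), (4, rd)}.
π_{region, cid} gives {(bio, 4), (cs, 4), (mkt, 24), (ops, 2), (rd, 4)}.

{(bio, 4), (cs, 4), (mkt, 24), (ops, 2), (rd, 4)}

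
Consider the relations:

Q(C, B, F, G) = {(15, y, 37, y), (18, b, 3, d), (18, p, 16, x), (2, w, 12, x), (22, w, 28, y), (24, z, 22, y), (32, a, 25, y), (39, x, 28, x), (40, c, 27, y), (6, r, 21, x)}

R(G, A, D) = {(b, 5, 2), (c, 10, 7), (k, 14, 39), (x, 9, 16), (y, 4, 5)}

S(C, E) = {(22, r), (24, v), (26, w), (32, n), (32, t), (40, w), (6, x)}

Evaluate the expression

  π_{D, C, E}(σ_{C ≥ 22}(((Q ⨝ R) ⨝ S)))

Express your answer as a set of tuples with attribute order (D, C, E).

{(5, 22, r), (5, 24, v), (5, 32, n), (5, 32, t), (5, 40, w)}

Joining Q and R on G yields {(15, y, 37, y, 4, 5), (18, p, 16, x, 9, 16), (2, w, 12, x, 9, 16), (22, w, 28, y, 4, 5), (24, z, 22, y, 4, 5), (32, a, 25, y, 4, 5), (39, x, 28, x, 9, 16), (40, c, 27, y, 4, 5), (6, r, 21, x, 9, 16)}.
Joining (Q ⨝ R) and S on C yields {(22, w, 28, y, 4, 5, r), (24, z, 22, y, 4, 5, v), (32, a, 25, y, 4, 5, n), (32, a, 25, y, 4, 5, t), (40, c, 27, y, 4, 5, w), (6, r, 21, x, 9, 16, x)}.
σ[C ≥ 22]: keep tuples satisfying C ≥ 22 → {(22, w, 28, y, 4, 5, r), (24, z, 22, y, 4, 5, v), (32, a, 25, y, 4, 5, n), (32, a, 25, y, 4, 5, t), (40, c, 27, y, 4, 5, w)}
Keep only column(s) D, C, E: {(5, 22, r), (5, 24, v), (5, 32, n), (5, 32, t), (5, 40, w)}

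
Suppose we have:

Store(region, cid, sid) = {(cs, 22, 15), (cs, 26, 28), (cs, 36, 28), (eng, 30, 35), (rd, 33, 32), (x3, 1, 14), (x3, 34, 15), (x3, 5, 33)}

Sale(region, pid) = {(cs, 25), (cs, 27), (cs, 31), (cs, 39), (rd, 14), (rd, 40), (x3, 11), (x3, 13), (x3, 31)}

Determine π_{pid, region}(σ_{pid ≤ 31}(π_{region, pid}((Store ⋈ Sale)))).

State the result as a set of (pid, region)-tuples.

Joining Store and Sale on region yields {(cs, 22, 15, 25), (cs, 22, 15, 27), (cs, 22, 15, 31), (cs, 22, 15, 39), (cs, 26, 28, 25), (cs, 26, 28, 27), (cs, 26, 28, 31), (cs, 26, 28, 39), (cs, 36, 28, 25), (cs, 36, 28, 27), (cs, 36, 28, 31), (cs, 36, 28, 39), (rd, 33, 32, 14), (rd, 33, 32, 40), (x3, 1, 14, 11), (x3, 1, 14, 13), (x3, 1, 14, 31), (x3, 34, 15, 11), (x3, 34, 15, 13), (x3, 34, 15, 31), (x3, 5, 33, 11), (x3, 5, 33, 13), (x3, 5, 33, 31)}.
Keep only column(s) region, pid (14 duplicate(s) eliminated): {(cs, 25), (cs, 27), (cs, 31), (cs, 39), (rd, 14), (rd, 40), (x3, 11), (x3, 13), (x3, 31)}
Filtering on pid ≤ 31 leaves {(cs, 25), (cs, 27), (cs, 31), (rd, 14), (x3, 11), (x3, 13), (x3, 31)}.
Keep only column(s) pid, region: {(11, x3), (13, x3), (14, rd), (25, cs), (27, cs), (31, cs), (31, x3)}

{(11, x3), (13, x3), (14, rd), (25, cs), (27, cs), (31, cs), (31, x3)}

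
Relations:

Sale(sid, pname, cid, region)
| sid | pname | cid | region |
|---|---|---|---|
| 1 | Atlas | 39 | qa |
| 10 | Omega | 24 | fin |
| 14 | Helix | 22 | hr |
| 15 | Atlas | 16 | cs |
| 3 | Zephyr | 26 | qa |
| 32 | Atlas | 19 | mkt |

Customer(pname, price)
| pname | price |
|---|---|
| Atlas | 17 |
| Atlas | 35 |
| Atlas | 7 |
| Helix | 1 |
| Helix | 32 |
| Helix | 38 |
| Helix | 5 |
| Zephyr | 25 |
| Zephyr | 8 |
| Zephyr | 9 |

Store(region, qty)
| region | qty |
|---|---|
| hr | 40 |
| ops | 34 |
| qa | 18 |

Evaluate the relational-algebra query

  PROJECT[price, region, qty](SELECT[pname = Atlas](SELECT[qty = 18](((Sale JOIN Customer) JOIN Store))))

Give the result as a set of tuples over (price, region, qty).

{(17, qa, 18), (35, qa, 18), (7, qa, 18)}

Natural join on pname: {(1, Atlas, 39, qa, 17), (1, Atlas, 39, qa, 35), (1, Atlas, 39, qa, 7), (14, Helix, 22, hr, 1), (14, Helix, 22, hr, 32), (14, Helix, 22, hr, 38), (14, Helix, 22, hr, 5), (15, Atlas, 16, cs, 17), (15, Atlas, 16, cs, 35), (15, Atlas, 16, cs, 7), (3, Zephyr, 26, qa, 25), (3, Zephyr, 26, qa, 8), (3, Zephyr, 26, qa, 9), (32, Atlas, 19, mkt, 17), (32, Atlas, 19, mkt, 35), (32, Atlas, 19, mkt, 7)}
Natural join on region: {(1, Atlas, 39, qa, 17, 18), (1, Atlas, 39, qa, 35, 18), (1, Atlas, 39, qa, 7, 18), (14, Helix, 22, hr, 1, 40), (14, Helix, 22, hr, 32, 40), (14, Helix, 22, hr, 38, 40), (14, Helix, 22, hr, 5, 40), (3, Zephyr, 26, qa, 25, 18), (3, Zephyr, 26, qa, 8, 18), (3, Zephyr, 26, qa, 9, 18)}
Apply σ_{qty = 18}; surviving tuples: {(1, Atlas, 39, qa, 17, 18), (1, Atlas, 39, qa, 35, 18), (1, Atlas, 39, qa, 7, 18), (3, Zephyr, 26, qa, 25, 18), (3, Zephyr, 26, qa, 8, 18), (3, Zephyr, 26, qa, 9, 18)}
Apply σ_{pname = Atlas}; surviving tuples: {(1, Atlas, 39, qa, 17, 18), (1, Atlas, 39, qa, 35, 18), (1, Atlas, 39, qa, 7, 18)}
π_{price, region, qty} gives {(17, qa, 18), (35, qa, 18), (7, qa, 18)}.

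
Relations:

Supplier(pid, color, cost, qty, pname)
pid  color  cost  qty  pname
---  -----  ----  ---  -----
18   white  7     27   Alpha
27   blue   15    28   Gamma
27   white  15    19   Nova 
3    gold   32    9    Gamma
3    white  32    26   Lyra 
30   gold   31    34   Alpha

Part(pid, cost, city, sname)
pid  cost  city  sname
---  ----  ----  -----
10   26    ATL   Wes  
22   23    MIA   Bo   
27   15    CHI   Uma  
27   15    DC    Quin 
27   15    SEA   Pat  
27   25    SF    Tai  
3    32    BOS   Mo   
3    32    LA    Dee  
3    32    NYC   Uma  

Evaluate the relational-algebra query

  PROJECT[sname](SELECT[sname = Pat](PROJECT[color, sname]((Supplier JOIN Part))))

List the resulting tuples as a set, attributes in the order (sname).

Joining Supplier and Part on pid, cost yields {(27, blue, 15, 28, Gamma, CHI, Uma), (27, blue, 15, 28, Gamma, DC, Quin), (27, blue, 15, 28, Gamma, SEA, Pat), (27, white, 15, 19, Nova, CHI, Uma), (27, white, 15, 19, Nova, DC, Quin), (27, white, 15, 19, Nova, SEA, Pat), (3, gold, 32, 9, Gamma, BOS, Mo), (3, gold, 32, 9, Gamma, LA, Dee), (3, gold, 32, 9, Gamma, NYC, Uma), (3, white, 32, 26, Lyra, BOS, Mo), (3, white, 32, 26, Lyra, LA, Dee), (3, white, 32, 26, Lyra, NYC, Uma)}.
π_{color, sname} gives {(blue, Pat), (blue, Quin), (blue, Uma), (gold, Dee), (gold, Mo), (gold, Uma), (white, Dee), (white, Mo), (white, Pat), (white, Quin), (white, Uma)} (1 duplicate(s) eliminated).
Selection sname = Pat: {(blue, Pat), (white, Pat)}
π_{sname} gives {Pat} (1 duplicate(s) eliminated).

{Pat}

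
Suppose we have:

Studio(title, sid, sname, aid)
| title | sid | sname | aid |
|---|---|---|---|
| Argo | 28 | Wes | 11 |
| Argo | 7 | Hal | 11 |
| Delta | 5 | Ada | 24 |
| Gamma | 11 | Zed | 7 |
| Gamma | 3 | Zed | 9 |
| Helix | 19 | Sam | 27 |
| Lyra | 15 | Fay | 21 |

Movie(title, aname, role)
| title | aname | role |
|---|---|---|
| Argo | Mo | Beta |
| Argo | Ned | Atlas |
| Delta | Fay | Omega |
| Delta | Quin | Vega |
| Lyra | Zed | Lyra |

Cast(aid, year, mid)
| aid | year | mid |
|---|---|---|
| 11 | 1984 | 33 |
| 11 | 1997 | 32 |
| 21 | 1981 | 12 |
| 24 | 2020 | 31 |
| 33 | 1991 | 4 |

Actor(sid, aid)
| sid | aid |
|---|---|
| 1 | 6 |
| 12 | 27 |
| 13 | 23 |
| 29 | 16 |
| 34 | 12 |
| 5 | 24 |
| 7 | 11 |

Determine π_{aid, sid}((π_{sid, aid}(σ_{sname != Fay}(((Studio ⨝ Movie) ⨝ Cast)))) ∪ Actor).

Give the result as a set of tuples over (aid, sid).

{(11, 28), (11, 7), (12, 34), (16, 29), (23, 13), (24, 5), (27, 12), (6, 1)}

Joining Studio and Movie on title yields {(Argo, 28, Wes, 11, Mo, Beta), (Argo, 28, Wes, 11, Ned, Atlas), (Argo, 7, Hal, 11, Mo, Beta), (Argo, 7, Hal, 11, Ned, Atlas), (Delta, 5, Ada, 24, Fay, Omega), (Delta, 5, Ada, 24, Quin, Vega), (Lyra, 15, Fay, 21, Zed, Lyra)}.
Joining (Studio ⨝ Movie) and Cast on aid yields {(Argo, 28, Wes, 11, Mo, Beta, 1984, 33), (Argo, 28, Wes, 11, Mo, Beta, 1997, 32), (Argo, 28, Wes, 11, Ned, Atlas, 1984, 33), (Argo, 28, Wes, 11, Ned, Atlas, 1997, 32), (Argo, 7, Hal, 11, Mo, Beta, 1984, 33), (Argo, 7, Hal, 11, Mo, Beta, 1997, 32), (Argo, 7, Hal, 11, Ned, Atlas, 1984, 33), (Argo, 7, Hal, 11, Ned, Atlas, 1997, 32), (Delta, 5, Ada, 24, Fay, Omega, 2020, 31), (Delta, 5, Ada, 24, Quin, Vega, 2020, 31), (Lyra, 15, Fay, 21, Zed, Lyra, 1981, 12)}.
σ[sname != Fay]: keep tuples satisfying sname != Fay → {(Argo, 28, Wes, 11, Mo, Beta, 1984, 33), (Argo, 28, Wes, 11, Mo, Beta, 1997, 32), (Argo, 28, Wes, 11, Ned, Atlas, 1984, 33), (Argo, 28, Wes, 11, Ned, Atlas, 1997, 32), (Argo, 7, Hal, 11, Mo, Beta, 1984, 33), (Argo, 7, Hal, 11, Mo, Beta, 1997, 32), (Argo, 7, Hal, 11, Ned, Atlas, 1984, 33), (Argo, 7, Hal, 11, Ned, Atlas, 1997, 32), (Delta, 5, Ada, 24, Fay, Omega, 2020, 31), (Delta, 5, Ada, 24, Quin, Vega, 2020, 31)}
π[sid, aid]: project onto (sid, aid) (7 duplicate(s) eliminated) → {(28, 11), (5, 24), (7, 11)}
Set union of the two operands is {(1, 6), (12, 27), (13, 23), (28, 11), (29, 16), (34, 12), (5, 24), (7, 11)}.
π[aid, sid]: project onto (aid, sid) → {(11, 28), (11, 7), (12, 34), (16, 29), (23, 13), (24, 5), (27, 12), (6, 1)}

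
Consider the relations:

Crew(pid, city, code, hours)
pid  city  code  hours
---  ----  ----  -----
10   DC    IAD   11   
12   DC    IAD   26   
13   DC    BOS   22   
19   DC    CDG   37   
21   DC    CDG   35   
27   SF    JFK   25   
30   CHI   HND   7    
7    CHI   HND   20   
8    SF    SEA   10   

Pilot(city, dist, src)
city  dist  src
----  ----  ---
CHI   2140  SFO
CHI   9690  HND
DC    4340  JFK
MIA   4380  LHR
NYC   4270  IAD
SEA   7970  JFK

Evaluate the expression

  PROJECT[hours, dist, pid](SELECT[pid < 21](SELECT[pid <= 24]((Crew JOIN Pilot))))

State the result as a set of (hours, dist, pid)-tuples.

{(11, 4340, 10), (20, 2140, 7), (20, 9690, 7), (22, 4340, 13), (26, 4340, 12), (37, 4340, 19)}

Natural join on city: {(10, DC, IAD, 11, 4340, JFK), (12, DC, IAD, 26, 4340, JFK), (13, DC, BOS, 22, 4340, JFK), (19, DC, CDG, 37, 4340, JFK), (21, DC, CDG, 35, 4340, JFK), (30, CHI, HND, 7, 2140, SFO), (30, CHI, HND, 7, 9690, HND), (7, CHI, HND, 20, 2140, SFO), (7, CHI, HND, 20, 9690, HND)}
σ[pid <= 24]: keep tuples satisfying pid <= 24 → {(10, DC, IAD, 11, 4340, JFK), (12, DC, IAD, 26, 4340, JFK), (13, DC, BOS, 22, 4340, JFK), (19, DC, CDG, 37, 4340, JFK), (21, DC, CDG, 35, 4340, JFK), (7, CHI, HND, 20, 2140, SFO), (7, CHI, HND, 20, 9690, HND)}
σ[pid < 21]: keep tuples satisfying pid < 21 → {(10, DC, IAD, 11, 4340, JFK), (12, DC, IAD, 26, 4340, JFK), (13, DC, BOS, 22, 4340, JFK), (19, DC, CDG, 37, 4340, JFK), (7, CHI, HND, 20, 2140, SFO), (7, CHI, HND, 20, 9690, HND)}
Projecting to hours, dist, pid: {(11, 4340, 10), (20, 2140, 7), (20, 9690, 7), (22, 4340, 13), (26, 4340, 12), (37, 4340, 19)}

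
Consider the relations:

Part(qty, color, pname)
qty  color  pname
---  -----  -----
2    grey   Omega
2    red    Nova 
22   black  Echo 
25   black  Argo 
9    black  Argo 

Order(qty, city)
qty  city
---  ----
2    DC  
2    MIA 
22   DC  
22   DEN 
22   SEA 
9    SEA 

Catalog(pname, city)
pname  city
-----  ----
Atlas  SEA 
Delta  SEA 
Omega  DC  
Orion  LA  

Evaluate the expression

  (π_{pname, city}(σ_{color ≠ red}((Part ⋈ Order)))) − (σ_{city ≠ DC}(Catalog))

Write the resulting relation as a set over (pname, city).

{(Argo, SEA), (Echo, DC), (Echo, DEN), (Echo, SEA), (Omega, DC), (Omega, MIA)}

Natural join on qty: {(2, grey, Omega, DC), (2, grey, Omega, MIA), (2, red, Nova, DC), (2, red, Nova, MIA), (22, black, Echo, DC), (22, black, Echo, DEN), (22, black, Echo, SEA), (9, black, Argo, SEA)}
σ[color ≠ red]: keep tuples satisfying color ≠ red → {(2, grey, Omega, DC), (2, grey, Omega, MIA), (22, black, Echo, DC), (22, black, Echo, DEN), (22, black, Echo, SEA), (9, black, Argo, SEA)}
Keep only column(s) pname, city: {(Argo, SEA), (Echo, DC), (Echo, DEN), (Echo, SEA), (Omega, DC), (Omega, MIA)}
σ[city ≠ DC]: keep tuples satisfying city ≠ DC → {(Atlas, SEA), (Delta, SEA), (Orion, LA)}
Set difference of the two operands is {(Argo, SEA), (Echo, DC), (Echo, DEN), (Echo, SEA), (Omega, DC), (Omega, MIA)}.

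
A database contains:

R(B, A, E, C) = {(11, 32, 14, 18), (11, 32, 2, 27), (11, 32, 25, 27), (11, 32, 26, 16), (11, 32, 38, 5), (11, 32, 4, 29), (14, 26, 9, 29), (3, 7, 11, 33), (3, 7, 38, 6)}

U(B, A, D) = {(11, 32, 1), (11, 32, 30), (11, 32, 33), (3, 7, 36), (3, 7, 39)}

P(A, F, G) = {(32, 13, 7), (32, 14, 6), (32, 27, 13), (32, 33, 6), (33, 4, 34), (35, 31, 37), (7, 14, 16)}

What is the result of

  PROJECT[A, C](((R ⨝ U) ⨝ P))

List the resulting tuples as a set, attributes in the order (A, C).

{(32, 16), (32, 18), (32, 27), (32, 29), (32, 5), (7, 33), (7, 6)}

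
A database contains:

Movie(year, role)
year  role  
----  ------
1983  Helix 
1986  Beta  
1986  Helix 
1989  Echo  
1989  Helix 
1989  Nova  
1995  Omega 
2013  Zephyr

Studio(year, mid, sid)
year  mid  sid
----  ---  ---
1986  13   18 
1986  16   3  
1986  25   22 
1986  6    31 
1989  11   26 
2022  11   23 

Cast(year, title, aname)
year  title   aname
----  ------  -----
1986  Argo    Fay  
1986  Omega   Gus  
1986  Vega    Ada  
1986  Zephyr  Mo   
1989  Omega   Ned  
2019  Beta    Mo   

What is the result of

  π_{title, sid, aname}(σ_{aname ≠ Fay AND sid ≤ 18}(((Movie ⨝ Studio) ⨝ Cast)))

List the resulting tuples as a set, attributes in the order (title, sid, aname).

{(Omega, 18, Gus), (Omega, 3, Gus), (Vega, 18, Ada), (Vega, 3, Ada), (Zephyr, 18, Mo), (Zephyr, 3, Mo)}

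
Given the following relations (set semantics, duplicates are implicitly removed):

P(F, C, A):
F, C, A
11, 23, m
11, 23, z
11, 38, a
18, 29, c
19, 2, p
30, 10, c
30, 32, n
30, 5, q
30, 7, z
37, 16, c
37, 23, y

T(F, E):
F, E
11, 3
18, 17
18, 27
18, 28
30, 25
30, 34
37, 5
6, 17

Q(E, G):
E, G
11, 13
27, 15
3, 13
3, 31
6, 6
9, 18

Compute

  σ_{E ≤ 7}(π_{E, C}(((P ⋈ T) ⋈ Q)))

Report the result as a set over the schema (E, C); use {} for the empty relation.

{(3, 23), (3, 38)}

Natural join on F: {(11, 23, m, 3), (11, 23, z, 3), (11, 38, a, 3), (18, 29, c, 17), (18, 29, c, 27), (18, 29, c, 28), (30, 10, c, 25), (30, 10, c, 34), (30, 32, n, 25), (30, 32, n, 34), (30, 5, q, 25), (30, 5, q, 34), (30, 7, z, 25), (30, 7, z, 34), (37, 16, c, 5), (37, 23, y, 5)}
Natural join on E: {(11, 23, m, 3, 13), (11, 23, m, 3, 31), (11, 23, z, 3, 13), (11, 23, z, 3, 31), (11, 38, a, 3, 13), (11, 38, a, 3, 31), (18, 29, c, 27, 15)}
Projecting to E, C (4 duplicate(s) eliminated): {(27, 29), (3, 23), (3, 38)}
σ[E ≤ 7]: keep tuples satisfying E ≤ 7 → {(3, 23), (3, 38)}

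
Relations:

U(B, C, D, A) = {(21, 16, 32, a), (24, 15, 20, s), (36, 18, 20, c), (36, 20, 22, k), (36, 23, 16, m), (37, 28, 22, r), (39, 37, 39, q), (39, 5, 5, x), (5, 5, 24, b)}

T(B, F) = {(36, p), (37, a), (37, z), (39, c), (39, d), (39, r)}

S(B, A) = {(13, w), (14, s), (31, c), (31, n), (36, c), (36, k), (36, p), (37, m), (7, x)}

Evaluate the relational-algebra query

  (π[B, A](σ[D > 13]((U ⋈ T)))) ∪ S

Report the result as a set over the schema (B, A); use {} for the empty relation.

U ⋈ T (natural join on B): {(36, 18, 20, c, p), (36, 20, 22, k, p), (36, 23, 16, m, p), (37, 28, 22, r, a), (37, 28, 22, r, z), (39, 37, 39, q, c), (39, 37, 39, q, d), (39, 37, 39, q, r), (39, 5, 5, x, c), (39, 5, 5, x, d), (39, 5, 5, x, r)}
Filtering on D > 13 leaves {(36, 18, 20, c, p), (36, 20, 22, k, p), (36, 23, 16, m, p), (37, 28, 22, r, a), (37, 28, 22, r, z), (39, 37, 39, q, c), (39, 37, 39, q, d), (39, 37, 39, q, r)}.
π_{B, A} gives {(36, c), (36, k), (36, m), (37, r), (39, q)} (3 duplicate(s) eliminated).
Set union of the two operands is {(13, w), (14, s), (31, c), (31, n), (36, c), (36, k), (36, m), (36, p), (37, m), (37, r), (39, q), (7, x)}.

{(13, w), (14, s), (31, c), (31, n), (36, c), (36, k), (36, m), (36, p), (37, m), (37, r), (39, q), (7, x)}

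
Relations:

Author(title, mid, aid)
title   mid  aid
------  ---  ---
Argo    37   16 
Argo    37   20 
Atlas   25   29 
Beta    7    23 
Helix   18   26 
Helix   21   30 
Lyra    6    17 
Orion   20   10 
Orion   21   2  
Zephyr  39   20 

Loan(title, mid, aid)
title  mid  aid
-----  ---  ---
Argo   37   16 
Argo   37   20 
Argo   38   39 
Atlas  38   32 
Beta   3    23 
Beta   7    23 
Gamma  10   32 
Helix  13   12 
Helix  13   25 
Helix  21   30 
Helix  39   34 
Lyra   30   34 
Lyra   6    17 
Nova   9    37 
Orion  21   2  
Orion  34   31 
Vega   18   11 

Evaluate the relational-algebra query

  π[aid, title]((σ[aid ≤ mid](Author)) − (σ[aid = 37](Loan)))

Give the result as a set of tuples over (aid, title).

{(10, Orion), (16, Argo), (2, Orion), (20, Argo), (20, Zephyr)}

Filtering on aid ≤ mid leaves {(Argo, 37, 16), (Argo, 37, 20), (Orion, 20, 10), (Orion, 21, 2), (Zephyr, 39, 20)}.
Filtering on aid = 37 leaves {(Nova, 9, 37)}.
Set difference of the two operands is {(Argo, 37, 16), (Argo, 37, 20), (Orion, 20, 10), (Orion, 21, 2), (Zephyr, 39, 20)}.
π[aid, title]: project onto (aid, title) → {(10, Orion), (16, Argo), (2, Orion), (20, Argo), (20, Zephyr)}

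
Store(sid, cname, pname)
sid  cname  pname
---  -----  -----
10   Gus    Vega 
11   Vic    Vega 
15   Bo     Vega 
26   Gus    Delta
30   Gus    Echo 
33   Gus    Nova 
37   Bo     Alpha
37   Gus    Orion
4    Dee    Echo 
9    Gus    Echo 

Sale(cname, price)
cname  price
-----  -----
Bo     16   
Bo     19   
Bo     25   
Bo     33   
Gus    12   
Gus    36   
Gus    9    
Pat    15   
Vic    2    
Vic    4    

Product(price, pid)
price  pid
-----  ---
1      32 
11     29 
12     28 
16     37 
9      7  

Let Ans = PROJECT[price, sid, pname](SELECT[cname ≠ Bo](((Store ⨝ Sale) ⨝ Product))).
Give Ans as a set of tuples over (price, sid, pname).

{(12, 10, Vega), (12, 26, Delta), (12, 30, Echo), (12, 33, Nova), (12, 37, Orion), (12, 9, Echo), (9, 10, Vega), (9, 26, Delta), (9, 30, Echo), (9, 33, Nova), (9, 37, Orion), (9, 9, Echo)}

Natural join on cname: {(10, Gus, Vega, 12), (10, Gus, Vega, 36), (10, Gus, Vega, 9), (11, Vic, Vega, 2), (11, Vic, Vega, 4), (15, Bo, Vega, 16), (15, Bo, Vega, 19), (15, Bo, Vega, 25), (15, Bo, Vega, 33), (26, Gus, Delta, 12), (26, Gus, Delta, 36), (26, Gus, Delta, 9), (30, Gus, Echo, 12), (30, Gus, Echo, 36), (30, Gus, Echo, 9), (33, Gus, Nova, 12), (33, Gus, Nova, 36), (33, Gus, Nova, 9), (37, Bo, Alpha, 16), (37, Bo, Alpha, 19), (37, Bo, Alpha, 25), (37, Bo, Alpha, 33), (37, Gus, Orion, 12), (37, Gus, Orion, 36), (37, Gus, Orion, 9), (9, Gus, Echo, 12), (9, Gus, Echo, 36), (9, Gus, Echo, 9)}
Natural join on price: {(10, Gus, Vega, 12, 28), (10, Gus, Vega, 9, 7), (15, Bo, Vega, 16, 37), (26, Gus, Delta, 12, 28), (26, Gus, Delta, 9, 7), (30, Gus, Echo, 12, 28), (30, Gus, Echo, 9, 7), (33, Gus, Nova, 12, 28), (33, Gus, Nova, 9, 7), (37, Bo, Alpha, 16, 37), (37, Gus, Orion, 12, 28), (37, Gus, Orion, 9, 7), (9, Gus, Echo, 12, 28), (9, Gus, Echo, 9, 7)}
Filtering on cname ≠ Bo leaves {(10, Gus, Vega, 12, 28), (10, Gus, Vega, 9, 7), (26, Gus, Delta, 12, 28), (26, Gus, Delta, 9, 7), (30, Gus, Echo, 12, 28), (30, Gus, Echo, 9, 7), (33, Gus, Nova, 12, 28), (33, Gus, Nova, 9, 7), (37, Gus, Orion, 12, 28), (37, Gus, Orion, 9, 7), (9, Gus, Echo, 12, 28), (9, Gus, Echo, 9, 7)}.
π[price, sid, pname]: project onto (price, sid, pname) → {(12, 10, Vega), (12, 26, Delta), (12, 30, Echo), (12, 33, Nova), (12, 37, Orion), (12, 9, Echo), (9, 10, Vega), (9, 26, Delta), (9, 30, Echo), (9, 33, Nova), (9, 37, Orion), (9, 9, Echo)}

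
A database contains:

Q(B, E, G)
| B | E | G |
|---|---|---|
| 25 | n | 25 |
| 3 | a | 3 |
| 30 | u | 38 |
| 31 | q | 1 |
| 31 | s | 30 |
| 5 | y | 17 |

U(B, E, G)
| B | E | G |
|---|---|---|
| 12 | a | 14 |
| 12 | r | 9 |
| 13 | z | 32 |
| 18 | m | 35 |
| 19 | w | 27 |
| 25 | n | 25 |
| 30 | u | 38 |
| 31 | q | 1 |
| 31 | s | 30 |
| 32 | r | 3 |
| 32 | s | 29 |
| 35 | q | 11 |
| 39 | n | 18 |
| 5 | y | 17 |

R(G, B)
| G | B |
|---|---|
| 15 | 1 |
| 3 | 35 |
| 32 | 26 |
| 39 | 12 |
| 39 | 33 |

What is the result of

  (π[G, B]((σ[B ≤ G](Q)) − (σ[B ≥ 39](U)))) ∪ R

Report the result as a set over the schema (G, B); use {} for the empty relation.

{(15, 1), (17, 5), (25, 25), (3, 3), (3, 35), (32, 26), (38, 30), (39, 12), (39, 33)}

Filtering on B ≤ G leaves {(25, n, 25), (3, a, 3), (30, u, 38), (5, y, 17)}.
Filtering on B ≥ 39 leaves {(39, n, 18)}.
Taking the difference: {(25, n, 25), (3, a, 3), (30, u, 38), (5, y, 17)}
Keep only column(s) G, B: {(17, 5), (25, 25), (3, 3), (38, 30)}
Taking the union: {(15, 1), (17, 5), (25, 25), (3, 3), (3, 35), (32, 26), (38, 30), (39, 12), (39, 33)}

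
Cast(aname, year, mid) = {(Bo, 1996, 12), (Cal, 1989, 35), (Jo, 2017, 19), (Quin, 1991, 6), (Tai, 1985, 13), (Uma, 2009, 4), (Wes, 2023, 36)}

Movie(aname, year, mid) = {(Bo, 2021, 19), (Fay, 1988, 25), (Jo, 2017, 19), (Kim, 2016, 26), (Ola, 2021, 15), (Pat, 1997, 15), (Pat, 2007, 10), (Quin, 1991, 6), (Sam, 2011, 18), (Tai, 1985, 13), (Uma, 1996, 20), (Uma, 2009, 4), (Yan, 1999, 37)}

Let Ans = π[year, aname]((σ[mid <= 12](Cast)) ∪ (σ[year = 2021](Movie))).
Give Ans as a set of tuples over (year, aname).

Apply σ_{mid <= 12}; surviving tuples: {(Bo, 1996, 12), (Quin, 1991, 6), (Uma, 2009, 4)}
Apply σ_{year = 2021}; surviving tuples: {(Bo, 2021, 19), (Ola, 2021, 15)}
Set union of the two operands is {(Bo, 1996, 12), (Bo, 2021, 19), (Ola, 2021, 15), (Quin, 1991, 6), (Uma, 2009, 4)}.
π_{year, aname} gives {(1991, Quin), (1996, Bo), (2009, Uma), (2021, Bo), (2021, Ola)}.

{(1991, Quin), (1996, Bo), (2009, Uma), (2021, Bo), (2021, Ola)}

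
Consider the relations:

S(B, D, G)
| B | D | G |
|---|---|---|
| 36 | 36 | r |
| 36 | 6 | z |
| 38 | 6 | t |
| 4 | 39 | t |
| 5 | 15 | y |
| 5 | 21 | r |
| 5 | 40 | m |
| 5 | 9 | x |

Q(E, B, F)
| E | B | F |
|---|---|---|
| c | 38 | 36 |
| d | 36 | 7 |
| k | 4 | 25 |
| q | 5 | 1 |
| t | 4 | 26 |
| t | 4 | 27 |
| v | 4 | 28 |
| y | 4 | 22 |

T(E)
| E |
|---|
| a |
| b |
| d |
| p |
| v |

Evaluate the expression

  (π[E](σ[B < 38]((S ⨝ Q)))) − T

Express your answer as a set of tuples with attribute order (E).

Joining S and Q on B yields {(36, 36, r, d, 7), (36, 6, z, d, 7), (38, 6, t, c, 36), (4, 39, t, k, 25), (4, 39, t, t, 26), (4, 39, t, t, 27), (4, 39, t, v, 28), (4, 39, t, y, 22), (5, 15, y, q, 1), (5, 21, r, q, 1), (5, 40, m, q, 1), (5, 9, x, q, 1)}.
Filtering on B < 38 leaves {(36, 36, r, d, 7), (36, 6, z, d, 7), (4, 39, t, k, 25), (4, 39, t, t, 26), (4, 39, t, t, 27), (4, 39, t, v, 28), (4, 39, t, y, 22), (5, 15, y, q, 1), (5, 21, r, q, 1), (5, 40, m, q, 1), (5, 9, x, q, 1)}.
π_{E} gives {d, k, q, t, v, y} (5 duplicate(s) eliminated).
Set difference of the two operands is {k, q, t, y}.

{k, q, t, y}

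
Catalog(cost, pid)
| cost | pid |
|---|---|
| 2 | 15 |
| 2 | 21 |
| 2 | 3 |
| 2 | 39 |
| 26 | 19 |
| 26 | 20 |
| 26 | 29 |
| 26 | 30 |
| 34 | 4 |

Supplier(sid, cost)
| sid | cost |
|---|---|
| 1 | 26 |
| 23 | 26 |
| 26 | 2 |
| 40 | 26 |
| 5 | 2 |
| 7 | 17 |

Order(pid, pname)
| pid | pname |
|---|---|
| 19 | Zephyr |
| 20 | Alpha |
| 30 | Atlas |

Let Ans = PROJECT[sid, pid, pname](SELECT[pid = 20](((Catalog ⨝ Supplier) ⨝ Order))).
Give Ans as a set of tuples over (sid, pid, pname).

Joining Catalog and Supplier on cost yields {(2, 15, 26), (2, 15, 5), (2, 21, 26), (2, 21, 5), (2, 3, 26), (2, 3, 5), (2, 39, 26), (2, 39, 5), (26, 19, 1), (26, 19, 23), (26, 19, 40), (26, 20, 1), (26, 20, 23), (26, 20, 40), (26, 29, 1), (26, 29, 23), (26, 29, 40), (26, 30, 1), (26, 30, 23), (26, 30, 40)}.
Joining (Catalog ⨝ Supplier) and Order on pid yields {(26, 19, 1, Zephyr), (26, 19, 23, Zephyr), (26, 19, 40, Zephyr), (26, 20, 1, Alpha), (26, 20, 23, Alpha), (26, 20, 40, Alpha), (26, 30, 1, Atlas), (26, 30, 23, Atlas), (26, 30, 40, Atlas)}.
Filtering on pid = 20 leaves {(26, 20, 1, Alpha), (26, 20, 23, Alpha), (26, 20, 40, Alpha)}.
Keep only column(s) sid, pid, pname: {(1, 20, Alpha), (23, 20, Alpha), (40, 20, Alpha)}

{(1, 20, Alpha), (23, 20, Alpha), (40, 20, Alpha)}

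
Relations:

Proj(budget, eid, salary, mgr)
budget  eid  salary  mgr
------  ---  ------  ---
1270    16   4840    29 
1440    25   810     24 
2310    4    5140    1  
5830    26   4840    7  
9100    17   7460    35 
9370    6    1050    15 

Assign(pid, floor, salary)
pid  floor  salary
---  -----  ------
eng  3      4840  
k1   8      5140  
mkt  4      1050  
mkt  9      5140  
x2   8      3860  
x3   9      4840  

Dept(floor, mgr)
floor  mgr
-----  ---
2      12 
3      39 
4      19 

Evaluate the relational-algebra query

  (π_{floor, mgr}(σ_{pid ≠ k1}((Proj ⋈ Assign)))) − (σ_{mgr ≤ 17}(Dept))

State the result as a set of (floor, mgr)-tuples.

{(3, 29), (3, 7), (4, 15), (9, 1), (9, 29), (9, 7)}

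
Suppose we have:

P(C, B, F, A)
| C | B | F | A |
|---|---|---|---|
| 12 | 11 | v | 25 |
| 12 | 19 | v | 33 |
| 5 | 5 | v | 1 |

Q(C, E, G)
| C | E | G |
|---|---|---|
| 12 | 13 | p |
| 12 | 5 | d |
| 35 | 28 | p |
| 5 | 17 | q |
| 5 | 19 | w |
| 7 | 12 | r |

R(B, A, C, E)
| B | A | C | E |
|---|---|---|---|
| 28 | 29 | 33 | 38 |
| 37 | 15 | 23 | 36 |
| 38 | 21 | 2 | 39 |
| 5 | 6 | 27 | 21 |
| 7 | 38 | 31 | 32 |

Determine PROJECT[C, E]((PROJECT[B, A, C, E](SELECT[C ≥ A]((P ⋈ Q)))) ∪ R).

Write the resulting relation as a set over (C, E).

{(2, 39), (23, 36), (27, 21), (31, 32), (33, 38), (5, 17), (5, 19)}

Joining P and Q on C yields {(12, 11, v, 25, 13, p), (12, 11, v, 25, 5, d), (12, 19, v, 33, 13, p), (12, 19, v, 33, 5, d), (5, 5, v, 1, 17, q), (5, 5, v, 1, 19, w)}.
σ[C ≥ A]: keep tuples satisfying C ≥ A → {(5, 5, v, 1, 17, q), (5, 5, v, 1, 19, w)}
π[B, A, C, E]: project onto (B, A, C, E) → {(5, 1, 5, 17), (5, 1, 5, 19)}
Set union of the two operands is {(28, 29, 33, 38), (37, 15, 23, 36), (38, 21, 2, 39), (5, 1, 5, 17), (5, 1, 5, 19), (5, 6, 27, 21), (7, 38, 31, 32)}.
π[C, E]: project onto (C, E) → {(2, 39), (23, 36), (27, 21), (31, 32), (33, 38), (5, 17), (5, 19)}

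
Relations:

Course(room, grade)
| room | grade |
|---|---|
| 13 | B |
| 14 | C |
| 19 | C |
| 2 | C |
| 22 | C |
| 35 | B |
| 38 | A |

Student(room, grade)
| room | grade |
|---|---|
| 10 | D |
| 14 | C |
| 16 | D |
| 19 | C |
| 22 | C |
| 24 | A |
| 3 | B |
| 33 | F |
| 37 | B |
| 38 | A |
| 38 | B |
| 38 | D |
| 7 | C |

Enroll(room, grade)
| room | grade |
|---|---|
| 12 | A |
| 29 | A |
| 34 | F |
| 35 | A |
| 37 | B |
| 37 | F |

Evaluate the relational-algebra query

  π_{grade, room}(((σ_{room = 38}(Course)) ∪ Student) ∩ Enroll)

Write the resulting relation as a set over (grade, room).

Apply σ_{room = 38}; surviving tuples: {(38, A)}
Union: {(38, A)} with {(10, D), (14, C), (16, D), (19, C), (22, C), (24, A), (3, B), (33, F), (37, B), (38, A), (38, B), (38, D), (7, C)} → {(10, D), (14, C), (16, D), (19, C), (22, C), (24, A), (3, B), (33, F), (37, B), (38, A), (38, B), (38, D), (7, C)}
Intersection: {(10, D), (14, C), (16, D), (19, C), (22, C), (24, A), (3, B), (33, F), (37, B), (38, A), (38, B), (38, D), (7, C)} with {(12, A), (29, A), (34, F), (35, A), (37, B), (37, F)} → {(37, B)}
Projecting to grade, room: {(B, 37)}

{(B, 37)}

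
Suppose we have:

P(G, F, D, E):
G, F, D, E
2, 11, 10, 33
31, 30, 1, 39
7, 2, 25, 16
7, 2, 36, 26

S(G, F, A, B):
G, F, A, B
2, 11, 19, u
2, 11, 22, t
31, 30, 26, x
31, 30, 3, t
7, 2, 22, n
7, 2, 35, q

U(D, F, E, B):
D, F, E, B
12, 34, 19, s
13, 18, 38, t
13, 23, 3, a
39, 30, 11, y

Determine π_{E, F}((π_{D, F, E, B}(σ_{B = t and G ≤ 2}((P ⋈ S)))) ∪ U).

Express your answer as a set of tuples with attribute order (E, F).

P ⋈ S (natural join on G, F): {(2, 11, 10, 33, 19, u), (2, 11, 10, 33, 22, t), (31, 30, 1, 39, 26, x), (31, 30, 1, 39, 3, t), (7, 2, 25, 16, 22, n), (7, 2, 25, 16, 35, q), (7, 2, 36, 26, 22, n), (7, 2, 36, 26, 35, q)}
Apply σ_{B = t and G ≤ 2}; surviving tuples: {(2, 11, 10, 33, 22, t)}
π_{D, F, E, B} gives {(10, 11, 33, t)}.
Taking the union: {(10, 11, 33, t), (12, 34, 19, s), (13, 18, 38, t), (13, 23, 3, a), (39, 30, 11, y)}
π_{E, F} gives {(11, 30), (19, 34), (3, 23), (33, 11), (38, 18)}.

{(11, 30), (19, 34), (3, 23), (33, 11), (38, 18)}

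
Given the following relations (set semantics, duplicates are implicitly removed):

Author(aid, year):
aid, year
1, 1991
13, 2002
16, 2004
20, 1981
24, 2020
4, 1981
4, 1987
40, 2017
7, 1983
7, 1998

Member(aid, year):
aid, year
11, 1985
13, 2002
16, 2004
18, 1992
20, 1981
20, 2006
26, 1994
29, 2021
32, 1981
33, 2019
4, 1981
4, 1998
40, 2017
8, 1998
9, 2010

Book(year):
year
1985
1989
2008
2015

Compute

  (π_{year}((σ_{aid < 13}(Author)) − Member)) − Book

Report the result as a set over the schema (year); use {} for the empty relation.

{1983, 1987, 1991, 1998}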